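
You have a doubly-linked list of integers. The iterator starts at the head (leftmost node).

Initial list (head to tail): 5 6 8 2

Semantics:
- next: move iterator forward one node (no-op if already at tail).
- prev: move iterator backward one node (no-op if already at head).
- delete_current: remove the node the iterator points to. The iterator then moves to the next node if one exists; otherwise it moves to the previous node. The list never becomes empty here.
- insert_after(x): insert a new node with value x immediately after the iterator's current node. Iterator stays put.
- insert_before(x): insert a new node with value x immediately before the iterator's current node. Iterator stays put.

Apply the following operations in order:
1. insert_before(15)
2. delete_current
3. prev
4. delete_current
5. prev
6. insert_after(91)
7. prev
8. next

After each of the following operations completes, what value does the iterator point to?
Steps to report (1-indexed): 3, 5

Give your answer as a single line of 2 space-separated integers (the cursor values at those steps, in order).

Answer: 15 6

Derivation:
After 1 (insert_before(15)): list=[15, 5, 6, 8, 2] cursor@5
After 2 (delete_current): list=[15, 6, 8, 2] cursor@6
After 3 (prev): list=[15, 6, 8, 2] cursor@15
After 4 (delete_current): list=[6, 8, 2] cursor@6
After 5 (prev): list=[6, 8, 2] cursor@6
After 6 (insert_after(91)): list=[6, 91, 8, 2] cursor@6
After 7 (prev): list=[6, 91, 8, 2] cursor@6
After 8 (next): list=[6, 91, 8, 2] cursor@91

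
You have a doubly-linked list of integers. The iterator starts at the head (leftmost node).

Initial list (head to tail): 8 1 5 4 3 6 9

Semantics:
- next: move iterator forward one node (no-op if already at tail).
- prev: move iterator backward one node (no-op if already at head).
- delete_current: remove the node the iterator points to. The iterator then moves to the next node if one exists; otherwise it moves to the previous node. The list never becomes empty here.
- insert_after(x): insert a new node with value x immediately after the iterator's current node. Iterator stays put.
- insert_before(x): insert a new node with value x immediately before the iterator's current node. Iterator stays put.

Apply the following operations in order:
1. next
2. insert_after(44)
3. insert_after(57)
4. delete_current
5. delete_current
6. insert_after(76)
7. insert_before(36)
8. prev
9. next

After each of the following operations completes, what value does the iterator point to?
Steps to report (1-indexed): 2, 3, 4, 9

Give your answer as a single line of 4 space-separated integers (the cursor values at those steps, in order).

Answer: 1 1 57 44

Derivation:
After 1 (next): list=[8, 1, 5, 4, 3, 6, 9] cursor@1
After 2 (insert_after(44)): list=[8, 1, 44, 5, 4, 3, 6, 9] cursor@1
After 3 (insert_after(57)): list=[8, 1, 57, 44, 5, 4, 3, 6, 9] cursor@1
After 4 (delete_current): list=[8, 57, 44, 5, 4, 3, 6, 9] cursor@57
After 5 (delete_current): list=[8, 44, 5, 4, 3, 6, 9] cursor@44
After 6 (insert_after(76)): list=[8, 44, 76, 5, 4, 3, 6, 9] cursor@44
After 7 (insert_before(36)): list=[8, 36, 44, 76, 5, 4, 3, 6, 9] cursor@44
After 8 (prev): list=[8, 36, 44, 76, 5, 4, 3, 6, 9] cursor@36
After 9 (next): list=[8, 36, 44, 76, 5, 4, 3, 6, 9] cursor@44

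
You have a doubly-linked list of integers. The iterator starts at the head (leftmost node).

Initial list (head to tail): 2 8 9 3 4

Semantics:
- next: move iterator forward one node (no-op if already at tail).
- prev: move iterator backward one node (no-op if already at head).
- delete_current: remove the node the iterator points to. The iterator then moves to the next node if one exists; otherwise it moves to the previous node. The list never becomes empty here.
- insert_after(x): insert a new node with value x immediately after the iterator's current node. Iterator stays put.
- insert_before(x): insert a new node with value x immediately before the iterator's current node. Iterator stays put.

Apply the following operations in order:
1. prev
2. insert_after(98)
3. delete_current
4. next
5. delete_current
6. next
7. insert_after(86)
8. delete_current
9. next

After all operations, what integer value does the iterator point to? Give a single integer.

Answer: 4

Derivation:
After 1 (prev): list=[2, 8, 9, 3, 4] cursor@2
After 2 (insert_after(98)): list=[2, 98, 8, 9, 3, 4] cursor@2
After 3 (delete_current): list=[98, 8, 9, 3, 4] cursor@98
After 4 (next): list=[98, 8, 9, 3, 4] cursor@8
After 5 (delete_current): list=[98, 9, 3, 4] cursor@9
After 6 (next): list=[98, 9, 3, 4] cursor@3
After 7 (insert_after(86)): list=[98, 9, 3, 86, 4] cursor@3
After 8 (delete_current): list=[98, 9, 86, 4] cursor@86
After 9 (next): list=[98, 9, 86, 4] cursor@4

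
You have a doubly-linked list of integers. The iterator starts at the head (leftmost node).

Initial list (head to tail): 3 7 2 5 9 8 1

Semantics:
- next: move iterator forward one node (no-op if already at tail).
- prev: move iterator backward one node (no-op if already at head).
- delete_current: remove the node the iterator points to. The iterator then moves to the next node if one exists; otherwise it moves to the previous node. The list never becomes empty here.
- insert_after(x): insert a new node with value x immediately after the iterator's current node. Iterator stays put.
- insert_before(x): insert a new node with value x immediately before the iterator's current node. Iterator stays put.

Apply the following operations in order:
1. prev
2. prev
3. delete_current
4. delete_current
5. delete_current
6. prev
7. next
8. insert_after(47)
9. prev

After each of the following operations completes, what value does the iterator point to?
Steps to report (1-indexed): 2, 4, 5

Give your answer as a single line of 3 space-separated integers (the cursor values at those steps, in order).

Answer: 3 2 5

Derivation:
After 1 (prev): list=[3, 7, 2, 5, 9, 8, 1] cursor@3
After 2 (prev): list=[3, 7, 2, 5, 9, 8, 1] cursor@3
After 3 (delete_current): list=[7, 2, 5, 9, 8, 1] cursor@7
After 4 (delete_current): list=[2, 5, 9, 8, 1] cursor@2
After 5 (delete_current): list=[5, 9, 8, 1] cursor@5
After 6 (prev): list=[5, 9, 8, 1] cursor@5
After 7 (next): list=[5, 9, 8, 1] cursor@9
After 8 (insert_after(47)): list=[5, 9, 47, 8, 1] cursor@9
After 9 (prev): list=[5, 9, 47, 8, 1] cursor@5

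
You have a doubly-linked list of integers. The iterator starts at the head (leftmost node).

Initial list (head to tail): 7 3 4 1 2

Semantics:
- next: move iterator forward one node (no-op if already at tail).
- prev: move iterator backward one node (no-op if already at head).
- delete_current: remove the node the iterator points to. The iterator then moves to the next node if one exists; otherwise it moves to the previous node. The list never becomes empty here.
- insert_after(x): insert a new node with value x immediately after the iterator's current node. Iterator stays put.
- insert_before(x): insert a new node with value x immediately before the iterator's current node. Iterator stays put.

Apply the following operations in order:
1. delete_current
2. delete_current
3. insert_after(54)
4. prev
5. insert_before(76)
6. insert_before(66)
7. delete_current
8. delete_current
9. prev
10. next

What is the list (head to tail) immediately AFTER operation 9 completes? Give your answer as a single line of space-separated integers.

Answer: 76 66 1 2

Derivation:
After 1 (delete_current): list=[3, 4, 1, 2] cursor@3
After 2 (delete_current): list=[4, 1, 2] cursor@4
After 3 (insert_after(54)): list=[4, 54, 1, 2] cursor@4
After 4 (prev): list=[4, 54, 1, 2] cursor@4
After 5 (insert_before(76)): list=[76, 4, 54, 1, 2] cursor@4
After 6 (insert_before(66)): list=[76, 66, 4, 54, 1, 2] cursor@4
After 7 (delete_current): list=[76, 66, 54, 1, 2] cursor@54
After 8 (delete_current): list=[76, 66, 1, 2] cursor@1
After 9 (prev): list=[76, 66, 1, 2] cursor@66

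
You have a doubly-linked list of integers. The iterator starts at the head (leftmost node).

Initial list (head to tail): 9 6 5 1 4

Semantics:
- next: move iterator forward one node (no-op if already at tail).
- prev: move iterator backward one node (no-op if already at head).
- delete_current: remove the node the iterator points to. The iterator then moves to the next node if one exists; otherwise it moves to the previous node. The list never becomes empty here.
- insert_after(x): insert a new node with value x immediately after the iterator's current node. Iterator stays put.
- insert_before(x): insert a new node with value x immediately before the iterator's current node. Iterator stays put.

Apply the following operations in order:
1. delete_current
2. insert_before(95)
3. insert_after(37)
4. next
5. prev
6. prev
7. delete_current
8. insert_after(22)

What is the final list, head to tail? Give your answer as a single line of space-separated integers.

Answer: 6 22 37 5 1 4

Derivation:
After 1 (delete_current): list=[6, 5, 1, 4] cursor@6
After 2 (insert_before(95)): list=[95, 6, 5, 1, 4] cursor@6
After 3 (insert_after(37)): list=[95, 6, 37, 5, 1, 4] cursor@6
After 4 (next): list=[95, 6, 37, 5, 1, 4] cursor@37
After 5 (prev): list=[95, 6, 37, 5, 1, 4] cursor@6
After 6 (prev): list=[95, 6, 37, 5, 1, 4] cursor@95
After 7 (delete_current): list=[6, 37, 5, 1, 4] cursor@6
After 8 (insert_after(22)): list=[6, 22, 37, 5, 1, 4] cursor@6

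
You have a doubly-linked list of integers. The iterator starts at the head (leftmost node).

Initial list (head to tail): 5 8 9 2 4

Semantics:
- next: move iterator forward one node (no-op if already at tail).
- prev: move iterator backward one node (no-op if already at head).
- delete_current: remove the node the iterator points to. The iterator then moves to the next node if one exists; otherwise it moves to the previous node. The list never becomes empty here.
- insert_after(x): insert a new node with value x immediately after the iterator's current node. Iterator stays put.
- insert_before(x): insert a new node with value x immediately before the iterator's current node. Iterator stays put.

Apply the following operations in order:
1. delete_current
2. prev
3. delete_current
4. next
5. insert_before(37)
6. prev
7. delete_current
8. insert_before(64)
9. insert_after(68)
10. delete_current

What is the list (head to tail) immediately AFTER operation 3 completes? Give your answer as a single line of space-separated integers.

Answer: 9 2 4

Derivation:
After 1 (delete_current): list=[8, 9, 2, 4] cursor@8
After 2 (prev): list=[8, 9, 2, 4] cursor@8
After 3 (delete_current): list=[9, 2, 4] cursor@9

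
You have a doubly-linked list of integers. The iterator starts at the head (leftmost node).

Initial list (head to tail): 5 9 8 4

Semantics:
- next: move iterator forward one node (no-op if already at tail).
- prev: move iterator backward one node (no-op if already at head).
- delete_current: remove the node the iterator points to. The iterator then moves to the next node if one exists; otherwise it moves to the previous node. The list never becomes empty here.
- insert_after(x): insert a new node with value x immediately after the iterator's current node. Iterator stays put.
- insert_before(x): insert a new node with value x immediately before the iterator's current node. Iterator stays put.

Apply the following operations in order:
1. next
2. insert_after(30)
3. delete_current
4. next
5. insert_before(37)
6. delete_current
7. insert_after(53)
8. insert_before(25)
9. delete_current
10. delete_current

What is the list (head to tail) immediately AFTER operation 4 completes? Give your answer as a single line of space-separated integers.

After 1 (next): list=[5, 9, 8, 4] cursor@9
After 2 (insert_after(30)): list=[5, 9, 30, 8, 4] cursor@9
After 3 (delete_current): list=[5, 30, 8, 4] cursor@30
After 4 (next): list=[5, 30, 8, 4] cursor@8

Answer: 5 30 8 4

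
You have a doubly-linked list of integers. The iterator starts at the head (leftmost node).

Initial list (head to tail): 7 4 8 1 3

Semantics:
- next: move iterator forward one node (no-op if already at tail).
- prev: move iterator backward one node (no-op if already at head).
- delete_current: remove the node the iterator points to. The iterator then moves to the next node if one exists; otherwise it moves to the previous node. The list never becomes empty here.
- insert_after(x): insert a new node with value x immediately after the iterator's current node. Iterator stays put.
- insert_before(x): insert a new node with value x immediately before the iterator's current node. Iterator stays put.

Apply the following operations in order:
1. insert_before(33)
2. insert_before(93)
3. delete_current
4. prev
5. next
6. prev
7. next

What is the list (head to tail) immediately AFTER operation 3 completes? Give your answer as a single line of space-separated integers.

After 1 (insert_before(33)): list=[33, 7, 4, 8, 1, 3] cursor@7
After 2 (insert_before(93)): list=[33, 93, 7, 4, 8, 1, 3] cursor@7
After 3 (delete_current): list=[33, 93, 4, 8, 1, 3] cursor@4

Answer: 33 93 4 8 1 3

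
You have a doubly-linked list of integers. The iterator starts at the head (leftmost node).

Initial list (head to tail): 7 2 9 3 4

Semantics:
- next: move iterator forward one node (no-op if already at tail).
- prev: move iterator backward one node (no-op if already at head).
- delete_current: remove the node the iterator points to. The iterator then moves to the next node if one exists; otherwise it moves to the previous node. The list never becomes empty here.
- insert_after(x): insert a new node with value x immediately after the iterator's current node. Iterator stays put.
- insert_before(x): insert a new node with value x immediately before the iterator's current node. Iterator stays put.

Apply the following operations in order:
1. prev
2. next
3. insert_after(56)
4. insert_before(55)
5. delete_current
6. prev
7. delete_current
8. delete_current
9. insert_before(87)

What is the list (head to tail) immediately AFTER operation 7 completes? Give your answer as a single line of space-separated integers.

Answer: 7 56 9 3 4

Derivation:
After 1 (prev): list=[7, 2, 9, 3, 4] cursor@7
After 2 (next): list=[7, 2, 9, 3, 4] cursor@2
After 3 (insert_after(56)): list=[7, 2, 56, 9, 3, 4] cursor@2
After 4 (insert_before(55)): list=[7, 55, 2, 56, 9, 3, 4] cursor@2
After 5 (delete_current): list=[7, 55, 56, 9, 3, 4] cursor@56
After 6 (prev): list=[7, 55, 56, 9, 3, 4] cursor@55
After 7 (delete_current): list=[7, 56, 9, 3, 4] cursor@56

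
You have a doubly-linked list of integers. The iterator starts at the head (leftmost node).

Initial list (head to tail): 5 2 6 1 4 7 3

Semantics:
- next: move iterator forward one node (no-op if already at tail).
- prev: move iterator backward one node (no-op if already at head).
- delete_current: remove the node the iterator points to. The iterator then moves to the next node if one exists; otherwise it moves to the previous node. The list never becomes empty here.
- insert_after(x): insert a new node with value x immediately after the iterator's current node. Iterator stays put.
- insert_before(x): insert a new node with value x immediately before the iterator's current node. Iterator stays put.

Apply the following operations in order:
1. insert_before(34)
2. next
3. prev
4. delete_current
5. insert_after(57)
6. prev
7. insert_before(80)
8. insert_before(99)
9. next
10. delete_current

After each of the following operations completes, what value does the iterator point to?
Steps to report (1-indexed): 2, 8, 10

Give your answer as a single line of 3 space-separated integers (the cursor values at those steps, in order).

After 1 (insert_before(34)): list=[34, 5, 2, 6, 1, 4, 7, 3] cursor@5
After 2 (next): list=[34, 5, 2, 6, 1, 4, 7, 3] cursor@2
After 3 (prev): list=[34, 5, 2, 6, 1, 4, 7, 3] cursor@5
After 4 (delete_current): list=[34, 2, 6, 1, 4, 7, 3] cursor@2
After 5 (insert_after(57)): list=[34, 2, 57, 6, 1, 4, 7, 3] cursor@2
After 6 (prev): list=[34, 2, 57, 6, 1, 4, 7, 3] cursor@34
After 7 (insert_before(80)): list=[80, 34, 2, 57, 6, 1, 4, 7, 3] cursor@34
After 8 (insert_before(99)): list=[80, 99, 34, 2, 57, 6, 1, 4, 7, 3] cursor@34
After 9 (next): list=[80, 99, 34, 2, 57, 6, 1, 4, 7, 3] cursor@2
After 10 (delete_current): list=[80, 99, 34, 57, 6, 1, 4, 7, 3] cursor@57

Answer: 2 34 57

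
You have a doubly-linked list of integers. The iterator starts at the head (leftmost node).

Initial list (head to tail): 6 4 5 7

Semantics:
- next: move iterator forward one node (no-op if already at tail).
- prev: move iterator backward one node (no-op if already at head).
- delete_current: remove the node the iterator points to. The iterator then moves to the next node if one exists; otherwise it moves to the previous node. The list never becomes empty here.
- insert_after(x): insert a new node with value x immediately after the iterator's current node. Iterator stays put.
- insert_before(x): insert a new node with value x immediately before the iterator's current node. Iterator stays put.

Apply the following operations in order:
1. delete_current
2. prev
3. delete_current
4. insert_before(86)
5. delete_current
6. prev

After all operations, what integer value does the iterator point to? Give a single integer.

Answer: 86

Derivation:
After 1 (delete_current): list=[4, 5, 7] cursor@4
After 2 (prev): list=[4, 5, 7] cursor@4
After 3 (delete_current): list=[5, 7] cursor@5
After 4 (insert_before(86)): list=[86, 5, 7] cursor@5
After 5 (delete_current): list=[86, 7] cursor@7
After 6 (prev): list=[86, 7] cursor@86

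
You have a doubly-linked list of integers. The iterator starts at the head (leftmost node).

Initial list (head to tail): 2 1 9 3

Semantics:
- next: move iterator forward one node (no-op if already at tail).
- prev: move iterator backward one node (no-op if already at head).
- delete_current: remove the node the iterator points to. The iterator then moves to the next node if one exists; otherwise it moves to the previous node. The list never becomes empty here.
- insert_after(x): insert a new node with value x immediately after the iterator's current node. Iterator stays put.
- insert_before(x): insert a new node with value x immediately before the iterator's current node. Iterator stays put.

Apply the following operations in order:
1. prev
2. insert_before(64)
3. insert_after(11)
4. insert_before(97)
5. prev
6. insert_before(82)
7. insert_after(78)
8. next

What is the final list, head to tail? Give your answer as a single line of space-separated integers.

Answer: 64 82 97 78 2 11 1 9 3

Derivation:
After 1 (prev): list=[2, 1, 9, 3] cursor@2
After 2 (insert_before(64)): list=[64, 2, 1, 9, 3] cursor@2
After 3 (insert_after(11)): list=[64, 2, 11, 1, 9, 3] cursor@2
After 4 (insert_before(97)): list=[64, 97, 2, 11, 1, 9, 3] cursor@2
After 5 (prev): list=[64, 97, 2, 11, 1, 9, 3] cursor@97
After 6 (insert_before(82)): list=[64, 82, 97, 2, 11, 1, 9, 3] cursor@97
After 7 (insert_after(78)): list=[64, 82, 97, 78, 2, 11, 1, 9, 3] cursor@97
After 8 (next): list=[64, 82, 97, 78, 2, 11, 1, 9, 3] cursor@78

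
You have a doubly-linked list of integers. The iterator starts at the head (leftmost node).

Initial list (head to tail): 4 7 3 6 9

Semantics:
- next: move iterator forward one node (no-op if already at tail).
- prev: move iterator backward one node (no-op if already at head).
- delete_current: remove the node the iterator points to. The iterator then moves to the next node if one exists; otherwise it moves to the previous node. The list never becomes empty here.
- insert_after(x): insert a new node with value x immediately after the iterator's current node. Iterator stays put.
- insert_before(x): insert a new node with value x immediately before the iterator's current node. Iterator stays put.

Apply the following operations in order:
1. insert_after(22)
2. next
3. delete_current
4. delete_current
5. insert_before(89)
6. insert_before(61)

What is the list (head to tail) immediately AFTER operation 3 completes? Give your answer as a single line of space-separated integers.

Answer: 4 7 3 6 9

Derivation:
After 1 (insert_after(22)): list=[4, 22, 7, 3, 6, 9] cursor@4
After 2 (next): list=[4, 22, 7, 3, 6, 9] cursor@22
After 3 (delete_current): list=[4, 7, 3, 6, 9] cursor@7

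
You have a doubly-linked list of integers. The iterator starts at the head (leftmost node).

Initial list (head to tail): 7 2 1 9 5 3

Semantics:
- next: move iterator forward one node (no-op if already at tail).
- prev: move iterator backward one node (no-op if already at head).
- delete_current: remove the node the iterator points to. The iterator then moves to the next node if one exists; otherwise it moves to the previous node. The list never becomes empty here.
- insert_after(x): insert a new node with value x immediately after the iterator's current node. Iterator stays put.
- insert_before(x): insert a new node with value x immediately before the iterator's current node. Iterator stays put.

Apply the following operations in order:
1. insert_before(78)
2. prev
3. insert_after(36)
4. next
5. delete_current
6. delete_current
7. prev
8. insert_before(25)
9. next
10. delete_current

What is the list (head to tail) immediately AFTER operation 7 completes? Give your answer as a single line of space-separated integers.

Answer: 78 2 1 9 5 3

Derivation:
After 1 (insert_before(78)): list=[78, 7, 2, 1, 9, 5, 3] cursor@7
After 2 (prev): list=[78, 7, 2, 1, 9, 5, 3] cursor@78
After 3 (insert_after(36)): list=[78, 36, 7, 2, 1, 9, 5, 3] cursor@78
After 4 (next): list=[78, 36, 7, 2, 1, 9, 5, 3] cursor@36
After 5 (delete_current): list=[78, 7, 2, 1, 9, 5, 3] cursor@7
After 6 (delete_current): list=[78, 2, 1, 9, 5, 3] cursor@2
After 7 (prev): list=[78, 2, 1, 9, 5, 3] cursor@78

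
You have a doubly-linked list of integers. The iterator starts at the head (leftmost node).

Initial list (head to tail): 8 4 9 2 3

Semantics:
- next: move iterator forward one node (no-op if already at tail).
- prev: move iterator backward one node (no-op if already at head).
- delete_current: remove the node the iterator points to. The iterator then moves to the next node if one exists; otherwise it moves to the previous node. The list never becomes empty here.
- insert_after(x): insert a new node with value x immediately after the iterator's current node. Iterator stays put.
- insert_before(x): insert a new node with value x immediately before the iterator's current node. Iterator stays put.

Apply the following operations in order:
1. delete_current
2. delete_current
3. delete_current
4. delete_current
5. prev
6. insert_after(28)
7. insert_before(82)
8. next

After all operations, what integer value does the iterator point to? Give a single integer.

Answer: 28

Derivation:
After 1 (delete_current): list=[4, 9, 2, 3] cursor@4
After 2 (delete_current): list=[9, 2, 3] cursor@9
After 3 (delete_current): list=[2, 3] cursor@2
After 4 (delete_current): list=[3] cursor@3
After 5 (prev): list=[3] cursor@3
After 6 (insert_after(28)): list=[3, 28] cursor@3
After 7 (insert_before(82)): list=[82, 3, 28] cursor@3
After 8 (next): list=[82, 3, 28] cursor@28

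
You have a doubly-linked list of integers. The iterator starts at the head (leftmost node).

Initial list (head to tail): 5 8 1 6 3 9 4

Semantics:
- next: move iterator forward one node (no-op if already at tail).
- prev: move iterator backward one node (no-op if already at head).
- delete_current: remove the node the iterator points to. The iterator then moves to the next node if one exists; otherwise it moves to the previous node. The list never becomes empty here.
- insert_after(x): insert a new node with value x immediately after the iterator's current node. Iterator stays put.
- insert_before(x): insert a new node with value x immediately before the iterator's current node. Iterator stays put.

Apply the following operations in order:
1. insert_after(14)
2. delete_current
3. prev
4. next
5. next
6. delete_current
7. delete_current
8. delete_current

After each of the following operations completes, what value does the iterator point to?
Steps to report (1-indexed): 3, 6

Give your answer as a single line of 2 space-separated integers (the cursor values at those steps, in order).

Answer: 14 6

Derivation:
After 1 (insert_after(14)): list=[5, 14, 8, 1, 6, 3, 9, 4] cursor@5
After 2 (delete_current): list=[14, 8, 1, 6, 3, 9, 4] cursor@14
After 3 (prev): list=[14, 8, 1, 6, 3, 9, 4] cursor@14
After 4 (next): list=[14, 8, 1, 6, 3, 9, 4] cursor@8
After 5 (next): list=[14, 8, 1, 6, 3, 9, 4] cursor@1
After 6 (delete_current): list=[14, 8, 6, 3, 9, 4] cursor@6
After 7 (delete_current): list=[14, 8, 3, 9, 4] cursor@3
After 8 (delete_current): list=[14, 8, 9, 4] cursor@9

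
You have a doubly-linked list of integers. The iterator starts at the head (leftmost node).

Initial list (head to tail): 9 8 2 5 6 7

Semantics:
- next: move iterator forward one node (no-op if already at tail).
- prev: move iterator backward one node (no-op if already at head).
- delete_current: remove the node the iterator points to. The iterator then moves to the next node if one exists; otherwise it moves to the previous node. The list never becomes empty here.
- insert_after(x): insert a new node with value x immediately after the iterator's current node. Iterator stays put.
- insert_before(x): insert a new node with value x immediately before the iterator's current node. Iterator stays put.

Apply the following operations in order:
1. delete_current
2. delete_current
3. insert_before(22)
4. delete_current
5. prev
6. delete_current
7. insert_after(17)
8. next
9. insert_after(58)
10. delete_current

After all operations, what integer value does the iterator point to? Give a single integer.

After 1 (delete_current): list=[8, 2, 5, 6, 7] cursor@8
After 2 (delete_current): list=[2, 5, 6, 7] cursor@2
After 3 (insert_before(22)): list=[22, 2, 5, 6, 7] cursor@2
After 4 (delete_current): list=[22, 5, 6, 7] cursor@5
After 5 (prev): list=[22, 5, 6, 7] cursor@22
After 6 (delete_current): list=[5, 6, 7] cursor@5
After 7 (insert_after(17)): list=[5, 17, 6, 7] cursor@5
After 8 (next): list=[5, 17, 6, 7] cursor@17
After 9 (insert_after(58)): list=[5, 17, 58, 6, 7] cursor@17
After 10 (delete_current): list=[5, 58, 6, 7] cursor@58

Answer: 58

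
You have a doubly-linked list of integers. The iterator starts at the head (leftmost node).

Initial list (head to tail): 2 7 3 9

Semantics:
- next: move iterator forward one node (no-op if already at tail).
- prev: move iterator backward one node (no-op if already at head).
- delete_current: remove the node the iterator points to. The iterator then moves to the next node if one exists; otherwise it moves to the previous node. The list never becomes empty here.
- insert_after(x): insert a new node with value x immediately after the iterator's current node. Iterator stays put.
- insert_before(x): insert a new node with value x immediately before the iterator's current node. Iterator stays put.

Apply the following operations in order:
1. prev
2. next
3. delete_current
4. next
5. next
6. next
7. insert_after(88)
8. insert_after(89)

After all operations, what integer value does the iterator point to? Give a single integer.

After 1 (prev): list=[2, 7, 3, 9] cursor@2
After 2 (next): list=[2, 7, 3, 9] cursor@7
After 3 (delete_current): list=[2, 3, 9] cursor@3
After 4 (next): list=[2, 3, 9] cursor@9
After 5 (next): list=[2, 3, 9] cursor@9
After 6 (next): list=[2, 3, 9] cursor@9
After 7 (insert_after(88)): list=[2, 3, 9, 88] cursor@9
After 8 (insert_after(89)): list=[2, 3, 9, 89, 88] cursor@9

Answer: 9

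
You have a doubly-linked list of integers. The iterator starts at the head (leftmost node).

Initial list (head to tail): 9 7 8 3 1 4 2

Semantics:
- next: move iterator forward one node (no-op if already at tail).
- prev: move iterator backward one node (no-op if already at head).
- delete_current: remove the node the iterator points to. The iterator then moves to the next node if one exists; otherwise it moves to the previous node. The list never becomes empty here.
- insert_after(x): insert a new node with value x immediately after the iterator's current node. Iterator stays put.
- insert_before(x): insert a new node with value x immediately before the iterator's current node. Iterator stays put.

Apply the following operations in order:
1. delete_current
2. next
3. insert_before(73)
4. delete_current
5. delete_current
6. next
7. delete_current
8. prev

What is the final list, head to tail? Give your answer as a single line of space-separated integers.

Answer: 7 73 1 2

Derivation:
After 1 (delete_current): list=[7, 8, 3, 1, 4, 2] cursor@7
After 2 (next): list=[7, 8, 3, 1, 4, 2] cursor@8
After 3 (insert_before(73)): list=[7, 73, 8, 3, 1, 4, 2] cursor@8
After 4 (delete_current): list=[7, 73, 3, 1, 4, 2] cursor@3
After 5 (delete_current): list=[7, 73, 1, 4, 2] cursor@1
After 6 (next): list=[7, 73, 1, 4, 2] cursor@4
After 7 (delete_current): list=[7, 73, 1, 2] cursor@2
After 8 (prev): list=[7, 73, 1, 2] cursor@1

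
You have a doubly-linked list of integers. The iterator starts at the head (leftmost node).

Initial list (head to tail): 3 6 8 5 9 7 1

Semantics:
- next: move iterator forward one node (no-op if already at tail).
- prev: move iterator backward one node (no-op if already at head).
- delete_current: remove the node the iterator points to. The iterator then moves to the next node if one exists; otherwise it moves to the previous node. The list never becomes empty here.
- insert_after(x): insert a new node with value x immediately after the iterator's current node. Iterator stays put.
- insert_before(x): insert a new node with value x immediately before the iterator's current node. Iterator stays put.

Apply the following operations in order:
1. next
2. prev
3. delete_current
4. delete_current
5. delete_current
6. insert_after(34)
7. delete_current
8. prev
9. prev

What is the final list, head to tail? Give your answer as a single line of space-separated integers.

Answer: 34 9 7 1

Derivation:
After 1 (next): list=[3, 6, 8, 5, 9, 7, 1] cursor@6
After 2 (prev): list=[3, 6, 8, 5, 9, 7, 1] cursor@3
After 3 (delete_current): list=[6, 8, 5, 9, 7, 1] cursor@6
After 4 (delete_current): list=[8, 5, 9, 7, 1] cursor@8
After 5 (delete_current): list=[5, 9, 7, 1] cursor@5
After 6 (insert_after(34)): list=[5, 34, 9, 7, 1] cursor@5
After 7 (delete_current): list=[34, 9, 7, 1] cursor@34
After 8 (prev): list=[34, 9, 7, 1] cursor@34
After 9 (prev): list=[34, 9, 7, 1] cursor@34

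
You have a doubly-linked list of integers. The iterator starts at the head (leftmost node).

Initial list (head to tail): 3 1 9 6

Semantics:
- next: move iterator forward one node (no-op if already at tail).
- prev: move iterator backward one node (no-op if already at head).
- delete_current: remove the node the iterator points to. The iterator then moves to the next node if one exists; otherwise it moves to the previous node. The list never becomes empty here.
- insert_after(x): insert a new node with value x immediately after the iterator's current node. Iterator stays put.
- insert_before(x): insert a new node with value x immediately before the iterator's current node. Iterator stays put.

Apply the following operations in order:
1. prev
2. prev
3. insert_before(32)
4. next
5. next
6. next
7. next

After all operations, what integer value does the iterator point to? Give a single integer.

After 1 (prev): list=[3, 1, 9, 6] cursor@3
After 2 (prev): list=[3, 1, 9, 6] cursor@3
After 3 (insert_before(32)): list=[32, 3, 1, 9, 6] cursor@3
After 4 (next): list=[32, 3, 1, 9, 6] cursor@1
After 5 (next): list=[32, 3, 1, 9, 6] cursor@9
After 6 (next): list=[32, 3, 1, 9, 6] cursor@6
After 7 (next): list=[32, 3, 1, 9, 6] cursor@6

Answer: 6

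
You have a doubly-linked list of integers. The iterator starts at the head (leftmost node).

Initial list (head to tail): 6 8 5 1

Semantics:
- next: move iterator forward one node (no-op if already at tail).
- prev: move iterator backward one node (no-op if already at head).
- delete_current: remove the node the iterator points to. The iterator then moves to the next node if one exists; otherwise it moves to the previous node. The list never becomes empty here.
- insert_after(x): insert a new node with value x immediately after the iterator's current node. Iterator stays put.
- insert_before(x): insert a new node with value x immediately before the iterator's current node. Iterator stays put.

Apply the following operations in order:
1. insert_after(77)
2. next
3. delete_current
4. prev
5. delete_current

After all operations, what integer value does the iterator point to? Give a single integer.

Answer: 8

Derivation:
After 1 (insert_after(77)): list=[6, 77, 8, 5, 1] cursor@6
After 2 (next): list=[6, 77, 8, 5, 1] cursor@77
After 3 (delete_current): list=[6, 8, 5, 1] cursor@8
After 4 (prev): list=[6, 8, 5, 1] cursor@6
After 5 (delete_current): list=[8, 5, 1] cursor@8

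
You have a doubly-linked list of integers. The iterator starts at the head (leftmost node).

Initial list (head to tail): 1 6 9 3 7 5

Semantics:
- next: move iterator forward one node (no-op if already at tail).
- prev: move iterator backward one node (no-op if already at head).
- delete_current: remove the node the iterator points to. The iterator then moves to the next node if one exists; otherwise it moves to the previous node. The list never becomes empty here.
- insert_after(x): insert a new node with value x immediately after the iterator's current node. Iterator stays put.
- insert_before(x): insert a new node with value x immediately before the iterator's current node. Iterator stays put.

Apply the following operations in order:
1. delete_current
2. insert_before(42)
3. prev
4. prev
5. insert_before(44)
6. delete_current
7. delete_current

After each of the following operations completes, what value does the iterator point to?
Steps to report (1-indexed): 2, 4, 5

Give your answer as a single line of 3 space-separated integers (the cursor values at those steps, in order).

After 1 (delete_current): list=[6, 9, 3, 7, 5] cursor@6
After 2 (insert_before(42)): list=[42, 6, 9, 3, 7, 5] cursor@6
After 3 (prev): list=[42, 6, 9, 3, 7, 5] cursor@42
After 4 (prev): list=[42, 6, 9, 3, 7, 5] cursor@42
After 5 (insert_before(44)): list=[44, 42, 6, 9, 3, 7, 5] cursor@42
After 6 (delete_current): list=[44, 6, 9, 3, 7, 5] cursor@6
After 7 (delete_current): list=[44, 9, 3, 7, 5] cursor@9

Answer: 6 42 42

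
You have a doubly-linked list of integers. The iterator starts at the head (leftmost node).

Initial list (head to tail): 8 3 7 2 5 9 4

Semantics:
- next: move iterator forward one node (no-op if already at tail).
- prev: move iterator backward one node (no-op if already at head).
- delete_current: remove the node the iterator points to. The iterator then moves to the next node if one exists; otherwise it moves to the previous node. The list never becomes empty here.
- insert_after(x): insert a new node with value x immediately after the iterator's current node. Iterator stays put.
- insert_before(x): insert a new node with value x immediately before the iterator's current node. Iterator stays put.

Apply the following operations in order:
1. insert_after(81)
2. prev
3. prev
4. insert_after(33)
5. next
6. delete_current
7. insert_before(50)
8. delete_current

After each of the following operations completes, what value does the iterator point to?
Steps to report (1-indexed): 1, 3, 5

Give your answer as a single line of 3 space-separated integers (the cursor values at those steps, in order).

After 1 (insert_after(81)): list=[8, 81, 3, 7, 2, 5, 9, 4] cursor@8
After 2 (prev): list=[8, 81, 3, 7, 2, 5, 9, 4] cursor@8
After 3 (prev): list=[8, 81, 3, 7, 2, 5, 9, 4] cursor@8
After 4 (insert_after(33)): list=[8, 33, 81, 3, 7, 2, 5, 9, 4] cursor@8
After 5 (next): list=[8, 33, 81, 3, 7, 2, 5, 9, 4] cursor@33
After 6 (delete_current): list=[8, 81, 3, 7, 2, 5, 9, 4] cursor@81
After 7 (insert_before(50)): list=[8, 50, 81, 3, 7, 2, 5, 9, 4] cursor@81
After 8 (delete_current): list=[8, 50, 3, 7, 2, 5, 9, 4] cursor@3

Answer: 8 8 33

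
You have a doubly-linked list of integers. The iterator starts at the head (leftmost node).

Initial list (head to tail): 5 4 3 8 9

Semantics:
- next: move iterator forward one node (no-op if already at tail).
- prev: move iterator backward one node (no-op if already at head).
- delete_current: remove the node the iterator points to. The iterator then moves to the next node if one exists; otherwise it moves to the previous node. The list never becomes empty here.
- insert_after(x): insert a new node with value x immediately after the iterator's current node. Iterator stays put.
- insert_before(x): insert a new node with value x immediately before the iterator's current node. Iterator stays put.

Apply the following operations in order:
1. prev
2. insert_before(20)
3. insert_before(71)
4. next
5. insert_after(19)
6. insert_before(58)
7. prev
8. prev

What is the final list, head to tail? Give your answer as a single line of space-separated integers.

After 1 (prev): list=[5, 4, 3, 8, 9] cursor@5
After 2 (insert_before(20)): list=[20, 5, 4, 3, 8, 9] cursor@5
After 3 (insert_before(71)): list=[20, 71, 5, 4, 3, 8, 9] cursor@5
After 4 (next): list=[20, 71, 5, 4, 3, 8, 9] cursor@4
After 5 (insert_after(19)): list=[20, 71, 5, 4, 19, 3, 8, 9] cursor@4
After 6 (insert_before(58)): list=[20, 71, 5, 58, 4, 19, 3, 8, 9] cursor@4
After 7 (prev): list=[20, 71, 5, 58, 4, 19, 3, 8, 9] cursor@58
After 8 (prev): list=[20, 71, 5, 58, 4, 19, 3, 8, 9] cursor@5

Answer: 20 71 5 58 4 19 3 8 9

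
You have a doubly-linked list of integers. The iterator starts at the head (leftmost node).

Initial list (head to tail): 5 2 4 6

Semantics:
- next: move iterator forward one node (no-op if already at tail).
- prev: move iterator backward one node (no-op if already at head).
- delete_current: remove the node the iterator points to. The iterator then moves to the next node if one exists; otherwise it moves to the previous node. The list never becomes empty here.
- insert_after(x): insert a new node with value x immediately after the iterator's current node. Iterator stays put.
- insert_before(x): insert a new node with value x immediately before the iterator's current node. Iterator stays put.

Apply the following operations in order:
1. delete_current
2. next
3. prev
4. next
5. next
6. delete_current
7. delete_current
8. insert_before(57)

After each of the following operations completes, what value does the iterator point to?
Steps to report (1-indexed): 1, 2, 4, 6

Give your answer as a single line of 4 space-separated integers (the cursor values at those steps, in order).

After 1 (delete_current): list=[2, 4, 6] cursor@2
After 2 (next): list=[2, 4, 6] cursor@4
After 3 (prev): list=[2, 4, 6] cursor@2
After 4 (next): list=[2, 4, 6] cursor@4
After 5 (next): list=[2, 4, 6] cursor@6
After 6 (delete_current): list=[2, 4] cursor@4
After 7 (delete_current): list=[2] cursor@2
After 8 (insert_before(57)): list=[57, 2] cursor@2

Answer: 2 4 4 4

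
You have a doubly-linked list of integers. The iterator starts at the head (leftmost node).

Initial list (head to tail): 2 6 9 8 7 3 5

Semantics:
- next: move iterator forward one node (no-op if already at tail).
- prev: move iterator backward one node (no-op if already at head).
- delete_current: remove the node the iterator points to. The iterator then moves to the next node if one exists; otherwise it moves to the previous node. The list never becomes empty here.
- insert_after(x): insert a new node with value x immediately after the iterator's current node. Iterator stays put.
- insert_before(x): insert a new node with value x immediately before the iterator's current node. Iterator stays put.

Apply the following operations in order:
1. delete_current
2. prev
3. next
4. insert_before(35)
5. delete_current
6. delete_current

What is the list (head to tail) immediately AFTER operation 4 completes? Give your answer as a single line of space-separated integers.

After 1 (delete_current): list=[6, 9, 8, 7, 3, 5] cursor@6
After 2 (prev): list=[6, 9, 8, 7, 3, 5] cursor@6
After 3 (next): list=[6, 9, 8, 7, 3, 5] cursor@9
After 4 (insert_before(35)): list=[6, 35, 9, 8, 7, 3, 5] cursor@9

Answer: 6 35 9 8 7 3 5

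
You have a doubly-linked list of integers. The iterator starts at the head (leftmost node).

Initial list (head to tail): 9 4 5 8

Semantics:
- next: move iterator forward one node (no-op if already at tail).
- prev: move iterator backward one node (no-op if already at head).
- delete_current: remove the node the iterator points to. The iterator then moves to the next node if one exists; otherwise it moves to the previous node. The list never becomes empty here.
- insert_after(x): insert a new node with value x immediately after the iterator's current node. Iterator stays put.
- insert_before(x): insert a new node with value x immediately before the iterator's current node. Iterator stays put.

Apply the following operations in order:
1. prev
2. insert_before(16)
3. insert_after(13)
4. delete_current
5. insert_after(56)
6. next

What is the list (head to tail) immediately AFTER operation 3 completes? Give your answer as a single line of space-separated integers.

Answer: 16 9 13 4 5 8

Derivation:
After 1 (prev): list=[9, 4, 5, 8] cursor@9
After 2 (insert_before(16)): list=[16, 9, 4, 5, 8] cursor@9
After 3 (insert_after(13)): list=[16, 9, 13, 4, 5, 8] cursor@9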